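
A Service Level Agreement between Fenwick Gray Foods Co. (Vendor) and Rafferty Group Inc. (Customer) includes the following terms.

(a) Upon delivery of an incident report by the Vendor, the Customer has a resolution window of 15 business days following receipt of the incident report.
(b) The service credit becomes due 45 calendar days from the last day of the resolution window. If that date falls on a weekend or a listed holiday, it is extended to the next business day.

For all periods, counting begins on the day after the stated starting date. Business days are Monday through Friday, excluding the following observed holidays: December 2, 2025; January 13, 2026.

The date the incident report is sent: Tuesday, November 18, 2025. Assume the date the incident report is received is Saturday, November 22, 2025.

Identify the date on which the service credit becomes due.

The last day of the resolution window: counting 15 business days from Saturday, November 22, 2025 (Nov 24, Nov 25, Nov 26, Nov 27, …, Dec 11, Dec 12, Dec 15, skipping weekends and the listed holiday on Dec 2) reaches Monday, December 15, 2025.
Adding 45 calendar days to December 15, 2025 gives January 29, 2026, which is the date on which the service credit becomes due. January 29, 2026 is a Thursday and is not a listed holiday, so no roll-forward applies.

January 29, 2026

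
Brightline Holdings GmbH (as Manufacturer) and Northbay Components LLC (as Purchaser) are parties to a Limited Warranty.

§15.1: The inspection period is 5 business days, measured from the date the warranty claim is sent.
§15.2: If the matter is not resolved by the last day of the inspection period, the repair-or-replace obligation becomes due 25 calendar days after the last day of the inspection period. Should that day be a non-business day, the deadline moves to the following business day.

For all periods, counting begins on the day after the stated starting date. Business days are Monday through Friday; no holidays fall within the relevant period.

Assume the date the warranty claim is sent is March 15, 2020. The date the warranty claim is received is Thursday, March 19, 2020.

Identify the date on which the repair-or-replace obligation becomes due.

April 14, 2020

From Sunday, March 15, 2020, 5 business days (Mar 16, Mar 17, Mar 18, Mar 19, Mar 20, skipping weekends) brings us to Friday, March 20, 2020, which is the last day of the inspection period.
Adding 25 calendar days to March 20, 2020 gives April 14, 2020, which is the date on which the repair-or-replace obligation becomes due. April 14, 2020 is a Tuesday, so no roll-forward applies.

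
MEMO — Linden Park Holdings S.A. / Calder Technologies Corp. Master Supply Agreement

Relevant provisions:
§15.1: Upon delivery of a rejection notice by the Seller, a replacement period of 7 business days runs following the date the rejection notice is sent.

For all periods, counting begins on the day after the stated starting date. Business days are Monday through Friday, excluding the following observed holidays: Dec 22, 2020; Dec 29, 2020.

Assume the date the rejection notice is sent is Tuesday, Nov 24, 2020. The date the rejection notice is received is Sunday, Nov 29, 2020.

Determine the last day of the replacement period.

Dec 3, 2020

From Tuesday, Nov 24, 2020, 7 business days (Nov 25, Nov 26, Nov 27, Nov 30, Dec 1, Dec 2, Dec 3, skipping weekends) brings us to Thursday, Dec 3, 2020, which is the last day of the replacement period.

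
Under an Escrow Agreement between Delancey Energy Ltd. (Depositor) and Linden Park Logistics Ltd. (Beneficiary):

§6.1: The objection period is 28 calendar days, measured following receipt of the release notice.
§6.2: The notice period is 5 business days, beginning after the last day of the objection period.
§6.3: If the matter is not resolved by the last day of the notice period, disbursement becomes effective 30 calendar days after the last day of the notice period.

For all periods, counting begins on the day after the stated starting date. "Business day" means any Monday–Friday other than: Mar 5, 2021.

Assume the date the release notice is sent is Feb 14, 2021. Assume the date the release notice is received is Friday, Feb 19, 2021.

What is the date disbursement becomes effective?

The last day of the objection period: 28 calendar days after Feb 19, 2021 is Mar 19, 2021.
The last day of the notice period: 5 business days after Friday, Mar 19, 2021, skipping weekends — Mar 22, Mar 23, Mar 24, Mar 25, Mar 26 — lands on Friday, Mar 26, 2021.
The date disbursement becomes effective: 30 calendar days after Mar 26, 2021 is Apr 25, 2021.

Apr 25, 2021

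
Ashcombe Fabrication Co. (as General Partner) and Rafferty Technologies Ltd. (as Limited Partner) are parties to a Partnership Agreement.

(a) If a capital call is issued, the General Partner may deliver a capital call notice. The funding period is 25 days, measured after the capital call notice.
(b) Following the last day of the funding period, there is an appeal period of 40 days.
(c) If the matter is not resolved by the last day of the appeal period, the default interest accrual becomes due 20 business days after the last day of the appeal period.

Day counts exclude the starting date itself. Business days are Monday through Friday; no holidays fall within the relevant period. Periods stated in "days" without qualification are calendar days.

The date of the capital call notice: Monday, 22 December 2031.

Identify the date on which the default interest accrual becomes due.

The last day of the funding period: 22 December 2031 + 25 days = 16 January 2032.
The last day of the appeal period: 40 calendar days after 16 January 2032 is 25 February 2032.
The date on which the default interest accrual becomes due: counting 20 business days from Wednesday, 25 February 2032 (Feb 26, Feb 27, Mar 1, Mar 2, …, Mar 22, Mar 23, Mar 24, skipping weekends) reaches Wednesday, 24 March 2032.

24 March 2032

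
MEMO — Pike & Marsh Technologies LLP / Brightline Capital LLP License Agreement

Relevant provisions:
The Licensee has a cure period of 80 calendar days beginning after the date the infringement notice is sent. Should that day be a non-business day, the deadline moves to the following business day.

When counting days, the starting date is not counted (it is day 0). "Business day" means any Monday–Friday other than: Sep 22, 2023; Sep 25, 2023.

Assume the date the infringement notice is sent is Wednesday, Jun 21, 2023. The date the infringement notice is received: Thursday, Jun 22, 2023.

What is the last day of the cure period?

Adding 80 calendar days to Jun 21, 2023 gives Sep 9, 2023, which is the last day of the cure period. That falls on a Saturday, so it rolls to the next business day, Monday, Sep 11, 2023.

Sep 11, 2023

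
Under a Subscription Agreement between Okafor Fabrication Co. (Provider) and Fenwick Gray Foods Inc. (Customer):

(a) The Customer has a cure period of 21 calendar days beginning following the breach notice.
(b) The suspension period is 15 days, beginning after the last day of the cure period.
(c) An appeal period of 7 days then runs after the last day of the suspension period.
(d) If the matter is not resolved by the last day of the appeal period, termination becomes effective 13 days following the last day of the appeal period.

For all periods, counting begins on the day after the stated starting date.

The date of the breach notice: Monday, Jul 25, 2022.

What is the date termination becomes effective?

The last day of the cure period: Jul 25, 2022 + 21 days = Aug 15, 2022.
The last day of the suspension period: Aug 15, 2022 + 15 days = Aug 30, 2022.
The last day of the appeal period: Aug 30, 2022 + 7 days = Sep 6, 2022.
The date termination becomes effective: Sep 6, 2022 + 13 days = Sep 19, 2022.

Sep 19, 2022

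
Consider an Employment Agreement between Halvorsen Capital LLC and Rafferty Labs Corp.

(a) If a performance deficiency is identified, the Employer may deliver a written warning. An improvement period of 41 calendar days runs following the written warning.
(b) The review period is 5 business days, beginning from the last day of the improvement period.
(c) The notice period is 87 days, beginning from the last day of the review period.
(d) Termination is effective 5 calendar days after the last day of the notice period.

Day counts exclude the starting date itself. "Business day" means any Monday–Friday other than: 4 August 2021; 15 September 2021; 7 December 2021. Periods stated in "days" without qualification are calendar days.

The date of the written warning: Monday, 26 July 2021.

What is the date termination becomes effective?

The last day of the improvement period: 41 calendar days after 26 July 2021 is 5 September 2021.
The last day of the review period: 5 business days after Sunday, 5 September 2021, skipping weekends — Sep 6, Sep 7, Sep 8, Sep 9, Sep 10 — lands on Friday, 10 September 2021.
The last day of the notice period: 10 September 2021 + 87 days = 6 December 2021.
Adding 5 calendar days to 6 December 2021 gives 11 December 2021, which is the date termination becomes effective.

11 December 2021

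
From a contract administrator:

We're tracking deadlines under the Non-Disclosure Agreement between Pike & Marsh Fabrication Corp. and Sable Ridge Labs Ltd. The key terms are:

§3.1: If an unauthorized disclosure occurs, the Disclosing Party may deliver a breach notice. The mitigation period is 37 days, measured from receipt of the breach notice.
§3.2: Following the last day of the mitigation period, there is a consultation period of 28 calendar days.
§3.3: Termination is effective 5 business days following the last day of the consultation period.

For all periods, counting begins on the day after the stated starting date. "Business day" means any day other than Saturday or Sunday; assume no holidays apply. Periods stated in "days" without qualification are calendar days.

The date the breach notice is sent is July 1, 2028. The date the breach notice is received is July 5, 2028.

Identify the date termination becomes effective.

September 15, 2028

The last day of the mitigation period: July 5, 2028 + 37 days = August 11, 2028.
The last day of the consultation period: August 11, 2028 + 28 days = September 8, 2028.
From Friday, September 8, 2028, 5 business days (Sep 11, Sep 12, Sep 13, Sep 14, Sep 15, skipping weekends) brings us to Friday, September 15, 2028, which is the date termination becomes effective.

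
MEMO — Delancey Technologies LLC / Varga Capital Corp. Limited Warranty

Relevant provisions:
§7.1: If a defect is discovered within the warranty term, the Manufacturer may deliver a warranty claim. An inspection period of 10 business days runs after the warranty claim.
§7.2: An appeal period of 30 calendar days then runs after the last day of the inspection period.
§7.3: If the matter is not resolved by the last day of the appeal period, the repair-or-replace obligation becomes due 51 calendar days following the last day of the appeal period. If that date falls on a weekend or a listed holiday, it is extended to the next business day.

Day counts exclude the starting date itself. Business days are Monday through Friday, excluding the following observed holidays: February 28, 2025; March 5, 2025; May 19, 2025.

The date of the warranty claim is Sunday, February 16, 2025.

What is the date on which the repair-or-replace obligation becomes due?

May 23, 2025

From Sunday, February 16, 2025, 10 business days (Feb 17, Feb 18, Feb 19, Feb 20, Feb 21, Feb 24, Feb 25, Feb 26, Feb 27, Mar 3, skipping weekends and the listed holiday on Feb 28) brings us to Monday, March 3, 2025, which is the last day of the inspection period.
Adding 30 calendar days to March 3, 2025 gives April 2, 2025, which is the last day of the appeal period.
The date on which the repair-or-replace obligation becomes due: April 2, 2025 + 51 days = May 23, 2025. May 23, 2025 is a Friday and is not a listed holiday, so no roll-forward applies.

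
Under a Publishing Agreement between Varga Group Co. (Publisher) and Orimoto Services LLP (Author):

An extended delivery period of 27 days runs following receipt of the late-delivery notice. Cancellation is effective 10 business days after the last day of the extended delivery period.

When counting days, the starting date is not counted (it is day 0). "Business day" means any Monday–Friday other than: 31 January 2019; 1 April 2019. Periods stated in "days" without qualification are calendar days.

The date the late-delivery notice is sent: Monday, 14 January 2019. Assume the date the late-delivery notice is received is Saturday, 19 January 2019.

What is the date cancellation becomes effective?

1 March 2019

Adding 27 calendar days to 19 January 2019 gives 15 February 2019, which is the last day of the extended delivery period.
The date cancellation becomes effective: counting 10 business days from Friday, 15 February 2019 (Feb 18, Feb 19, Feb 20, Feb 21, Feb 22, Feb 25, Feb 26, Feb 27, Feb 28, Mar 1, skipping weekends) reaches Friday, 1 March 2019.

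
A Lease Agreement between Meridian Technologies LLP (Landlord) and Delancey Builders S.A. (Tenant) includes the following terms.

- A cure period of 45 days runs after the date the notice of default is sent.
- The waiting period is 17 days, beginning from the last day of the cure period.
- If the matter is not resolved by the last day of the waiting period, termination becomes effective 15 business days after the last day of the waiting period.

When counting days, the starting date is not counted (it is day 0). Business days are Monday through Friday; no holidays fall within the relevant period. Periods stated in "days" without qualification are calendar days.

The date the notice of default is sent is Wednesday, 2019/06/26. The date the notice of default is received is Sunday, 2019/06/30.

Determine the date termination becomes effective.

2019/09/17

Adding 45 calendar days to 2019/06/26 gives 2019/08/10, which is the last day of the cure period.
Adding 17 calendar days to 2019/08/10 gives 2019/08/27, which is the last day of the waiting period.
From Tuesday, 2019/08/27, 15 business days (Aug 28, Aug 29, Aug 30, Sep 2, …, Sep 13, Sep 16, Sep 17, skipping weekends) brings us to Tuesday, 2019/09/17, which is the date termination becomes effective.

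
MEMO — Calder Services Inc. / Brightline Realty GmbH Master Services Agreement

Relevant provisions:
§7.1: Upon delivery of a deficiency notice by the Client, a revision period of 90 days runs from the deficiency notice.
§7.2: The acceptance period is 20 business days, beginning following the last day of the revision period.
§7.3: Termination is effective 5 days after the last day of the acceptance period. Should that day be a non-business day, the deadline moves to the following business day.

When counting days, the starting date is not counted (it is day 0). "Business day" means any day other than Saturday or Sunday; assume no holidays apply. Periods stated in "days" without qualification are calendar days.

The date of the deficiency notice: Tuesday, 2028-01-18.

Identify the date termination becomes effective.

The last day of the revision period: 2028-01-18 + 90 days = 2028-04-17.
The last day of the acceptance period: 20 business days after Monday, 2028-04-17, skipping weekends — Apr 18, Apr 19, Apr 20, Apr 21, …, May 11, May 12, May 15 — lands on Monday, 2028-05-15.
The date termination becomes effective: 5 calendar days after 2028-05-15 is 2028-05-20. That falls on a Saturday, so it rolls to the next business day, Monday, 2028-05-22.

2028-05-22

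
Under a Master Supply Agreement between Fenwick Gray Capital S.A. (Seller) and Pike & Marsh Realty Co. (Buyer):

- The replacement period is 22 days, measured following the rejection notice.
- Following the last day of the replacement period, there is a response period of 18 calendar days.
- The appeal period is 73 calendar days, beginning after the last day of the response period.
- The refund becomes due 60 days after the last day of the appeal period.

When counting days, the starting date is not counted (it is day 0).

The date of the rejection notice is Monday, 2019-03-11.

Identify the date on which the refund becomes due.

2019-08-31

The last day of the replacement period: 22 calendar days after 2019-03-11 is 2019-04-02.
The last day of the response period: 2019-04-02 + 18 days = 2019-04-20.
The last day of the appeal period: 2019-04-20 + 73 days = 2019-07-02.
The date on which the refund becomes due: 60 calendar days after 2019-07-02 is 2019-08-31.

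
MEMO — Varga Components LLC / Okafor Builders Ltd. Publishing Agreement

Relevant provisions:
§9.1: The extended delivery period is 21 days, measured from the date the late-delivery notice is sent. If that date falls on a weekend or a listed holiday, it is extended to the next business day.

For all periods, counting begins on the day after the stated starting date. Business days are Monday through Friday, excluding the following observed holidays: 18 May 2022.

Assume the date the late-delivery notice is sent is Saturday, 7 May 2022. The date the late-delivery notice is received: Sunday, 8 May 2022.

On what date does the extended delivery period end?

The last day of the extended delivery period: 7 May 2022 + 21 days = 28 May 2022. That falls on a Saturday, so it rolls to the next business day, Monday, 30 May 2022.

30 May 2022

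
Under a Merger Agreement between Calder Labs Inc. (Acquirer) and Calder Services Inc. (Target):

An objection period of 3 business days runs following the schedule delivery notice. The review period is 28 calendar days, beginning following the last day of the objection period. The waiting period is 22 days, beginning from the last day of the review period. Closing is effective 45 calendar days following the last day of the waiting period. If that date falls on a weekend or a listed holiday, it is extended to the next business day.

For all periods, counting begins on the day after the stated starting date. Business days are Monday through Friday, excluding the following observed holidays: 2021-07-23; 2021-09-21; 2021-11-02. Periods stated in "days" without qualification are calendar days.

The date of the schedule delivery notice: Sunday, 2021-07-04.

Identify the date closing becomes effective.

From Sunday, 2021-07-04, 3 business days (Jul 5, Jul 6, Jul 7, skipping weekends) brings us to Wednesday, 2021-07-07, which is the last day of the objection period.
Adding 28 calendar days to 2021-07-07 gives 2021-08-04, which is the last day of the review period.
The last day of the waiting period: 22 calendar days after 2021-08-04 is 2021-08-26.
The date closing becomes effective: 2021-08-26 + 45 days = 2021-10-10. That falls on a Sunday, so it rolls to the next business day, Monday, 2021-10-11.

2021-10-11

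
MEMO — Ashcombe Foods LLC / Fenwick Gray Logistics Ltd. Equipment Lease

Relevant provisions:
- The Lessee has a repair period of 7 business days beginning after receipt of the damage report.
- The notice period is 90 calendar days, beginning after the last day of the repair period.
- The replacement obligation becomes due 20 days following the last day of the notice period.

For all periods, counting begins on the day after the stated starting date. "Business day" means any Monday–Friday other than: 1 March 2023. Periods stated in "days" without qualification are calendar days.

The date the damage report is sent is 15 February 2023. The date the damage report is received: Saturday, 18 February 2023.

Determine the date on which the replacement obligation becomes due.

18 June 2023

From Saturday, 18 February 2023, 7 business days (Feb 20, Feb 21, Feb 22, Feb 23, Feb 24, Feb 27, Feb 28, skipping weekends) brings us to Tuesday, 28 February 2023, which is the last day of the repair period.
The last day of the notice period: 90 calendar days after 28 February 2023 is 29 May 2023.
The date on which the replacement obligation becomes due: 29 May 2023 + 20 days = 18 June 2023.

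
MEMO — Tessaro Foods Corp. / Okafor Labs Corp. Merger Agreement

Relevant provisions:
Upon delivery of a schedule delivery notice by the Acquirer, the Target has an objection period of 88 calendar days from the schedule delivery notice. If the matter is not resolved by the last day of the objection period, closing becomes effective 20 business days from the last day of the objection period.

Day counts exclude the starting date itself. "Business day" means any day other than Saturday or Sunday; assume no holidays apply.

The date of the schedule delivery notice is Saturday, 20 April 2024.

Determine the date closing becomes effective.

14 August 2024

The last day of the objection period: 88 calendar days after 20 April 2024 is 17 July 2024.
From Wednesday, 17 July 2024, 20 business days (Jul 18, Jul 19, Jul 22, Jul 23, …, Aug 12, Aug 13, Aug 14, skipping weekends) brings us to Wednesday, 14 August 2024, which is the date closing becomes effective.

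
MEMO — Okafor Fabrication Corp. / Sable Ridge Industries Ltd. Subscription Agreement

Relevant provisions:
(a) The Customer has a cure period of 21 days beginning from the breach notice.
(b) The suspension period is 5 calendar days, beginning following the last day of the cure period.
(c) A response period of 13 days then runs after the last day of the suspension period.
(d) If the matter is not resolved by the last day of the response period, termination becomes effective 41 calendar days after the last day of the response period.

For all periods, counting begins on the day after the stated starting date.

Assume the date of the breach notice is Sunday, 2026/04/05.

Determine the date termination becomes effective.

2026/06/24

The last day of the cure period: 2026/04/05 + 21 days = 2026/04/26.
The last day of the suspension period: 2026/04/26 + 5 days = 2026/05/01.
The last day of the response period: 2026/05/01 + 13 days = 2026/05/14.
The date termination becomes effective: 2026/05/14 + 41 days = 2026/06/24.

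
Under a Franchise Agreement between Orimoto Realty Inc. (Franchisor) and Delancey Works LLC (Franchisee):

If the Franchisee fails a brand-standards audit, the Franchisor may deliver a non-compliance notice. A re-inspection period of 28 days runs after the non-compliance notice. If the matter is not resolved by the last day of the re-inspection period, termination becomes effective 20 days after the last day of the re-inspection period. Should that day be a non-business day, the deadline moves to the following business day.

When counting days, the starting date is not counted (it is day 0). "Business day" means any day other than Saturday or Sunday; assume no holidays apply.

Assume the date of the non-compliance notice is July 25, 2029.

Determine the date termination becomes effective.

September 11, 2029

The last day of the re-inspection period: July 25, 2029 + 28 days = August 22, 2029.
The date termination becomes effective: August 22, 2029 + 20 days = September 11, 2029. September 11, 2029 is a Tuesday, so no roll-forward applies.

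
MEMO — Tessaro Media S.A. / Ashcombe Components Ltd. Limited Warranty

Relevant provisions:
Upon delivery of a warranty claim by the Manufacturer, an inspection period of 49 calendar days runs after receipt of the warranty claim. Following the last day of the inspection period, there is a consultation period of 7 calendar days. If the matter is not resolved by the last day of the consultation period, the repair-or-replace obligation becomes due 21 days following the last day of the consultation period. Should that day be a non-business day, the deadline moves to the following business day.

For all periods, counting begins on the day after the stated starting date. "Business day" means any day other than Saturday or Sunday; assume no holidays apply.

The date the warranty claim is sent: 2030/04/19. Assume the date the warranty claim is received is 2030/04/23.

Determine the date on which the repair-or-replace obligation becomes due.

2030/07/09

The last day of the inspection period: 49 calendar days after 2030/04/23 is 2030/06/11.
The last day of the consultation period: 2030/06/11 + 7 days = 2030/06/18.
The date on which the repair-or-replace obligation becomes due: 2030/06/18 + 21 days = 2030/07/09. 2030/07/09 is a Tuesday, so no roll-forward applies.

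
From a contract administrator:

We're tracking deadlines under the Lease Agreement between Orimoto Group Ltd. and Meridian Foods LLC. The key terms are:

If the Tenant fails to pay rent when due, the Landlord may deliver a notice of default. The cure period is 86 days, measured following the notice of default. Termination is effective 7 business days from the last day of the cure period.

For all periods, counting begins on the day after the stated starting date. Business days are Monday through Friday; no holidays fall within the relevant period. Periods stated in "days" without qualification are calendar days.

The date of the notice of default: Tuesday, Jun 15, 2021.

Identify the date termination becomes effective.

The last day of the cure period: 86 calendar days after Jun 15, 2021 is Sep 9, 2021.
The date termination becomes effective: 7 business days after Thursday, Sep 9, 2021, skipping weekends — Sep 10, Sep 13, Sep 14, Sep 15, Sep 16, Sep 17, Sep 20 — lands on Monday, Sep 20, 2021.

Sep 20, 2021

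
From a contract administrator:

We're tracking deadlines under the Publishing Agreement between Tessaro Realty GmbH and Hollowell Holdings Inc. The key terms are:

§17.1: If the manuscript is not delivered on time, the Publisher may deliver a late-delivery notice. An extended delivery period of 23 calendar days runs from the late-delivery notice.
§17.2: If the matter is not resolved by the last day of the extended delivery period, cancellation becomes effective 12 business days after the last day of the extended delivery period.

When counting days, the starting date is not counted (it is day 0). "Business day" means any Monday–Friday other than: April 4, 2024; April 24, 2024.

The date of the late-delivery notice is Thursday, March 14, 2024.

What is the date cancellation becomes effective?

The last day of the extended delivery period: March 14, 2024 + 23 days = April 6, 2024.
The date cancellation becomes effective: 12 business days after Saturday, April 6, 2024, skipping weekends — Apr 8, Apr 9, Apr 10, Apr 11, …, Apr 19, Apr 22, Apr 23 — lands on Tuesday, April 23, 2024.

April 23, 2024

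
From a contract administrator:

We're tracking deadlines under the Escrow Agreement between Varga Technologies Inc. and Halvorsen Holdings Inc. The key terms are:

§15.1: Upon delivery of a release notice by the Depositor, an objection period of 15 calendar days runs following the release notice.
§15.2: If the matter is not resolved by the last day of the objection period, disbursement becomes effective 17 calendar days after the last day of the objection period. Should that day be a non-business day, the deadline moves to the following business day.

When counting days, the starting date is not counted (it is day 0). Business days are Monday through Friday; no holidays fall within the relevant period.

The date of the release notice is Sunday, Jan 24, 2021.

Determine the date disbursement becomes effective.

Feb 25, 2021

Adding 15 calendar days to Jan 24, 2021 gives Feb 8, 2021, which is the last day of the objection period.
The date disbursement becomes effective: 17 calendar days after Feb 8, 2021 is Feb 25, 2021. Feb 25, 2021 is a Thursday, so no roll-forward applies.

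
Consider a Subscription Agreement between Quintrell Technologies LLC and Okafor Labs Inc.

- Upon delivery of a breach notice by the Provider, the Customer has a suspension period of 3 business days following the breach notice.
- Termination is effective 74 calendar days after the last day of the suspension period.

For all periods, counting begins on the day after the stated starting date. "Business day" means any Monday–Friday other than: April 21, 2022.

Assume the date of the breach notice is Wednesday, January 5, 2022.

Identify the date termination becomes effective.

March 25, 2022

The last day of the suspension period: 3 business days after Wednesday, January 5, 2022, skipping weekends — Jan 6, Jan 7, Jan 10 — lands on Monday, January 10, 2022.
The date termination becomes effective: 74 calendar days after January 10, 2022 is March 25, 2022.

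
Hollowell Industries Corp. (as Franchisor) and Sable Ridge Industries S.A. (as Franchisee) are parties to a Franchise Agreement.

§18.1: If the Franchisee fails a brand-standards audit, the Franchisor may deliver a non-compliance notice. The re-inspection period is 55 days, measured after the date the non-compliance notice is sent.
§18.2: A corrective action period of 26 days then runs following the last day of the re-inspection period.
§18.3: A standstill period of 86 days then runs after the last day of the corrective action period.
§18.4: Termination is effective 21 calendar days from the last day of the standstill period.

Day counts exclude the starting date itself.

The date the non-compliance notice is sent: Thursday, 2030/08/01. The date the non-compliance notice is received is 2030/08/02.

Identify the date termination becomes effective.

Adding 55 calendar days to 2030/08/01 gives 2030/09/25, which is the last day of the re-inspection period.
The last day of the corrective action period: 2030/09/25 + 26 days = 2030/10/21.
The last day of the standstill period: 86 calendar days after 2030/10/21 is 2031/01/15.
The date termination becomes effective: 21 calendar days after 2031/01/15 is 2031/02/05.

2031/02/05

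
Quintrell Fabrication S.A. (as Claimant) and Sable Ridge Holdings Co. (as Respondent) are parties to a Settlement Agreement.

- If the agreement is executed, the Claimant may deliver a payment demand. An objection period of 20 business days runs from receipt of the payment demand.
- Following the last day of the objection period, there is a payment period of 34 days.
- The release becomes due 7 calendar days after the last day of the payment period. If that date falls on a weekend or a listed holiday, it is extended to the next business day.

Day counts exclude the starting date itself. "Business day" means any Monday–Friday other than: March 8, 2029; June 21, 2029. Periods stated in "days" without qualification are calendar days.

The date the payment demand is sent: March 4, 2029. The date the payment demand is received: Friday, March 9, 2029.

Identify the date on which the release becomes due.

May 17, 2029

From Friday, March 9, 2029, 20 business days (Mar 12, Mar 13, Mar 14, Mar 15, …, Apr 4, Apr 5, Apr 6, skipping weekends) brings us to Friday, April 6, 2029, which is the last day of the objection period.
The last day of the payment period: April 6, 2029 + 34 days = May 10, 2029.
The date on which the release becomes due: 7 calendar days after May 10, 2029 is May 17, 2029. May 17, 2029 is a Thursday and is not a listed holiday, so no roll-forward applies.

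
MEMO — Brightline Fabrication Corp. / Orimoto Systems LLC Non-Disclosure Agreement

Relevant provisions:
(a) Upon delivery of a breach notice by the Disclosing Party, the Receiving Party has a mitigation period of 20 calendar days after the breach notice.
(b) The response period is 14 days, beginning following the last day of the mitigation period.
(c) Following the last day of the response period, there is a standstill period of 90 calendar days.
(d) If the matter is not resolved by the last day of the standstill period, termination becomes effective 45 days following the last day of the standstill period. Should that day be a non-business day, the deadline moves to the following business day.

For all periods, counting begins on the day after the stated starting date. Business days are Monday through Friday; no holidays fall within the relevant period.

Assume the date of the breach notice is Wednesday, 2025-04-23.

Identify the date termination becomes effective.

The last day of the mitigation period: 2025-04-23 + 20 days = 2025-05-13.
The last day of the response period: 2025-05-13 + 14 days = 2025-05-27.
The last day of the standstill period: 90 calendar days after 2025-05-27 is 2025-08-25.
Adding 45 calendar days to 2025-08-25 gives 2025-10-09, which is the date termination becomes effective. 2025-10-09 is a Thursday, so no roll-forward applies.

2025-10-09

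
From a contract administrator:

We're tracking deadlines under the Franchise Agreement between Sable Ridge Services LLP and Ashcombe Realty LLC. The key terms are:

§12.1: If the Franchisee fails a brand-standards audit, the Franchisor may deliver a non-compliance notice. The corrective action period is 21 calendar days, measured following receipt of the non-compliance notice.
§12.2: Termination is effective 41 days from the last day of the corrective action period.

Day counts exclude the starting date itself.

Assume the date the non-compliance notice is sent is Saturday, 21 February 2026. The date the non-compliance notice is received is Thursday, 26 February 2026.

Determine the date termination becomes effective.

29 April 2026

Adding 21 calendar days to 26 February 2026 gives 19 March 2026, which is the last day of the corrective action period.
Adding 41 calendar days to 19 March 2026 gives 29 April 2026, which is the date termination becomes effective.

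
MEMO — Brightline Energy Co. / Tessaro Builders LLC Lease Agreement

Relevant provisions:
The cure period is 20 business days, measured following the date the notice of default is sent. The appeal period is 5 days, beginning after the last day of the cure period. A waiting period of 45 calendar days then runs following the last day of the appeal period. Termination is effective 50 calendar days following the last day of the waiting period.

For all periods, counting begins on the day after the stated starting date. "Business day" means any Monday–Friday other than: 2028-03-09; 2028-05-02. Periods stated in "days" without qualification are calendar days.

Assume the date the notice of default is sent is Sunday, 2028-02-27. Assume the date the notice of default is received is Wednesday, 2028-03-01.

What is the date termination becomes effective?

The last day of the cure period: counting 20 business days from Sunday, 2028-02-27 (Feb 28, Feb 29, Mar 1, Mar 2, …, Mar 23, Mar 24, Mar 27, skipping weekends and the listed holiday on Mar 9) reaches Monday, 2028-03-27.
The last day of the appeal period: 2028-03-27 + 5 days = 2028-04-01.
The last day of the waiting period: 45 calendar days after 2028-04-01 is 2028-05-16.
The date termination becomes effective: 50 calendar days after 2028-05-16 is 2028-07-05.

2028-07-05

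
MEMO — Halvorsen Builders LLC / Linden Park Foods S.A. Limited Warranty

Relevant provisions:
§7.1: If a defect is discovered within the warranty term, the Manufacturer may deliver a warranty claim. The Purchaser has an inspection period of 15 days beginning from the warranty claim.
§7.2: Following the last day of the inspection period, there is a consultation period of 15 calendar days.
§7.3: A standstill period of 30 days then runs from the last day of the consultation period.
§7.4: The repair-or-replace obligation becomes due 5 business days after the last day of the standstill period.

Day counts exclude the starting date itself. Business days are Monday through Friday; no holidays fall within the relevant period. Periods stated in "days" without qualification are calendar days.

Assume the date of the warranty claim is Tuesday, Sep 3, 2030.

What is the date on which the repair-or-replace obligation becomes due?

Nov 8, 2030

Adding 15 calendar days to Sep 3, 2030 gives Sep 18, 2030, which is the last day of the inspection period.
The last day of the consultation period: Sep 18, 2030 + 15 days = Oct 3, 2030.
Adding 30 calendar days to Oct 3, 2030 gives Nov 2, 2030, which is the last day of the standstill period.
The date on which the repair-or-replace obligation becomes due: counting 5 business days from Saturday, Nov 2, 2030 (Nov 4, Nov 5, Nov 6, Nov 7, Nov 8, skipping weekends) reaches Friday, Nov 8, 2030.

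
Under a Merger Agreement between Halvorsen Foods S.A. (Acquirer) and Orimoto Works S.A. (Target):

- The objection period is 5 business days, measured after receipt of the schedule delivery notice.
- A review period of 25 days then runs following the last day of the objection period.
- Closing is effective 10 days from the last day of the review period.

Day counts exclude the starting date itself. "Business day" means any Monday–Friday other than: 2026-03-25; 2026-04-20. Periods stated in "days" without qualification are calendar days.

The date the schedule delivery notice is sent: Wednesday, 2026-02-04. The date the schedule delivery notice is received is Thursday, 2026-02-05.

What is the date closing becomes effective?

2026-03-19

The last day of the objection period: counting 5 business days from Thursday, 2026-02-05 (Feb 6, Feb 9, Feb 10, Feb 11, Feb 12, skipping weekends) reaches Thursday, 2026-02-12.
The last day of the review period: 2026-02-12 + 25 days = 2026-03-09.
The date closing becomes effective: 10 calendar days after 2026-03-09 is 2026-03-19.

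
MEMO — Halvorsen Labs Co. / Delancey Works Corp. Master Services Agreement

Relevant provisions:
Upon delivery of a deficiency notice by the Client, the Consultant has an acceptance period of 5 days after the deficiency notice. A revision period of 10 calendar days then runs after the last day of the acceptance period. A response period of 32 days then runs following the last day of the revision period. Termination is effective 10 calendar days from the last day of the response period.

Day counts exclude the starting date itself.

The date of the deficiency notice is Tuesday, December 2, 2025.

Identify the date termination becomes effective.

The last day of the acceptance period: 5 calendar days after December 2, 2025 is December 7, 2025.
The last day of the revision period: December 7, 2025 + 10 days = December 17, 2025.
Adding 32 calendar days to December 17, 2025 gives January 18, 2026, which is the last day of the response period.
The date termination becomes effective: January 18, 2026 + 10 days = January 28, 2026.

January 28, 2026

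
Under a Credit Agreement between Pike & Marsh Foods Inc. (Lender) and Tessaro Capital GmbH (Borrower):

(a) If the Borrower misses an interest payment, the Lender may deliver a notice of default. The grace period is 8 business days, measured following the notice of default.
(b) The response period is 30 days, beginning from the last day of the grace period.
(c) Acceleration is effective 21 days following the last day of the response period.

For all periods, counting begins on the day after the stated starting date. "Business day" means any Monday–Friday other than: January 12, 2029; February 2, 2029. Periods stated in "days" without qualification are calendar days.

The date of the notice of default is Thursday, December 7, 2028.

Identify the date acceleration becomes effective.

February 8, 2029

From Thursday, December 7, 2028, 8 business days (Dec 8, Dec 11, Dec 12, Dec 13, Dec 14, Dec 15, Dec 18, Dec 19, skipping weekends) brings us to Tuesday, December 19, 2028, which is the last day of the grace period.
The last day of the response period: December 19, 2028 + 30 days = January 18, 2029.
The date acceleration becomes effective: January 18, 2029 + 21 days = February 8, 2029.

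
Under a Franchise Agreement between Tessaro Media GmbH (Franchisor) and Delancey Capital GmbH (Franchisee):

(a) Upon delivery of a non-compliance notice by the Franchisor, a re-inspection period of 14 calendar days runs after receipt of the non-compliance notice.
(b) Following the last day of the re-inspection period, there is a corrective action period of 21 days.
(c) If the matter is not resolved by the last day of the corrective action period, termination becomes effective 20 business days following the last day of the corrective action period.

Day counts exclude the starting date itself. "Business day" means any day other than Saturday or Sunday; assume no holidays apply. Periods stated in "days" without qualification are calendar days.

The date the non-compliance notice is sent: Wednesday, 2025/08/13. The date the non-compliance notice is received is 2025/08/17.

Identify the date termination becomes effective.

The last day of the re-inspection period: 2025/08/17 + 14 days = 2025/08/31.
Adding 21 calendar days to 2025/08/31 gives 2025/09/21, which is the last day of the corrective action period.
From Sunday, 2025/09/21, 20 business days (Sep 22, Sep 23, Sep 24, Sep 25, …, Oct 15, Oct 16, Oct 17, skipping weekends) brings us to Friday, 2025/10/17, which is the date termination becomes effective.

2025/10/17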